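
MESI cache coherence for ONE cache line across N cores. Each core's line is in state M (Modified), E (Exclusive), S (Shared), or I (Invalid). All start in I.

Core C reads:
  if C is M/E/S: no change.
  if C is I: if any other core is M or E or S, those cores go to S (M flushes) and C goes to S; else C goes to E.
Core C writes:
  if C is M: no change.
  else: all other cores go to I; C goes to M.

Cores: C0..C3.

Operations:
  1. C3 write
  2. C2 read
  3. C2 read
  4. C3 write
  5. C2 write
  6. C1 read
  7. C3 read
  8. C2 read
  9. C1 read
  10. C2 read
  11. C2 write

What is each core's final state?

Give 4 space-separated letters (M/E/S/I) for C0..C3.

Answer: I I M I

Derivation:
Op 1: C3 write [C3 write: invalidate none -> C3=M] -> [I,I,I,M]
Op 2: C2 read [C2 read from I: others=['C3=M'] -> C2=S, others downsized to S] -> [I,I,S,S]
Op 3: C2 read [C2 read: already in S, no change] -> [I,I,S,S]
Op 4: C3 write [C3 write: invalidate ['C2=S'] -> C3=M] -> [I,I,I,M]
Op 5: C2 write [C2 write: invalidate ['C3=M'] -> C2=M] -> [I,I,M,I]
Op 6: C1 read [C1 read from I: others=['C2=M'] -> C1=S, others downsized to S] -> [I,S,S,I]
Op 7: C3 read [C3 read from I: others=['C1=S', 'C2=S'] -> C3=S, others downsized to S] -> [I,S,S,S]
Op 8: C2 read [C2 read: already in S, no change] -> [I,S,S,S]
Op 9: C1 read [C1 read: already in S, no change] -> [I,S,S,S]
Op 10: C2 read [C2 read: already in S, no change] -> [I,S,S,S]
Op 11: C2 write [C2 write: invalidate ['C1=S', 'C3=S'] -> C2=M] -> [I,I,M,I]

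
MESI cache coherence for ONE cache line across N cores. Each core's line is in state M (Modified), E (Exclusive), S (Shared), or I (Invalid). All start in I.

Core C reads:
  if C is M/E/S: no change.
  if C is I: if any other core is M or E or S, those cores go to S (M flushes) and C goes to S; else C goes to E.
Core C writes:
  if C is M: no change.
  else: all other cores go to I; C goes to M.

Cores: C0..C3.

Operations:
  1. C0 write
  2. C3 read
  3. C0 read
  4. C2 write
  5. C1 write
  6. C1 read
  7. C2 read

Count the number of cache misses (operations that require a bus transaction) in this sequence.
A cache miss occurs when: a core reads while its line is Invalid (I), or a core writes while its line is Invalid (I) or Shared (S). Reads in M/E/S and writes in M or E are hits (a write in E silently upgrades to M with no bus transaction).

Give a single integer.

Op 1: C0 write [C0 write: invalidate none -> C0=M] -> [M,I,I,I] [MISS #1: write from I]
Op 2: C3 read [C3 read from I: others=['C0=M'] -> C3=S, others downsized to S] -> [S,I,I,S] [MISS #2: read from I]
Op 3: C0 read [C0 read: already in S, no change] -> [S,I,I,S] [hit: read from S]
Op 4: C2 write [C2 write: invalidate ['C0=S', 'C3=S'] -> C2=M] -> [I,I,M,I] [MISS #3: write from I]
Op 5: C1 write [C1 write: invalidate ['C2=M'] -> C1=M] -> [I,M,I,I] [MISS #4: write from I]
Op 6: C1 read [C1 read: already in M, no change] -> [I,M,I,I] [hit: read from M]
Op 7: C2 read [C2 read from I: others=['C1=M'] -> C2=S, others downsized to S] -> [I,S,S,I] [MISS #5: read from I]

Answer: 5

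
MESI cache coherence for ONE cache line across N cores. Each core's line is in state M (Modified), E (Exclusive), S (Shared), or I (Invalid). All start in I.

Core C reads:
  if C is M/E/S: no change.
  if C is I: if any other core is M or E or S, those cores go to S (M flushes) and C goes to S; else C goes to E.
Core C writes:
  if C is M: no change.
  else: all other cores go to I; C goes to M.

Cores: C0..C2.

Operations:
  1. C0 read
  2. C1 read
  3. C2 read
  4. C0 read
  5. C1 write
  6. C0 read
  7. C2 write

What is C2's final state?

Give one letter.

Answer: M

Derivation:
Op 1: C0 read [C0 read from I: no other sharers -> C0=E (exclusive)] -> [E,I,I]
Op 2: C1 read [C1 read from I: others=['C0=E'] -> C1=S, others downsized to S] -> [S,S,I]
Op 3: C2 read [C2 read from I: others=['C0=S', 'C1=S'] -> C2=S, others downsized to S] -> [S,S,S]
Op 4: C0 read [C0 read: already in S, no change] -> [S,S,S]
Op 5: C1 write [C1 write: invalidate ['C0=S', 'C2=S'] -> C1=M] -> [I,M,I]
Op 6: C0 read [C0 read from I: others=['C1=M'] -> C0=S, others downsized to S] -> [S,S,I]
Op 7: C2 write [C2 write: invalidate ['C0=S', 'C1=S'] -> C2=M] -> [I,I,M]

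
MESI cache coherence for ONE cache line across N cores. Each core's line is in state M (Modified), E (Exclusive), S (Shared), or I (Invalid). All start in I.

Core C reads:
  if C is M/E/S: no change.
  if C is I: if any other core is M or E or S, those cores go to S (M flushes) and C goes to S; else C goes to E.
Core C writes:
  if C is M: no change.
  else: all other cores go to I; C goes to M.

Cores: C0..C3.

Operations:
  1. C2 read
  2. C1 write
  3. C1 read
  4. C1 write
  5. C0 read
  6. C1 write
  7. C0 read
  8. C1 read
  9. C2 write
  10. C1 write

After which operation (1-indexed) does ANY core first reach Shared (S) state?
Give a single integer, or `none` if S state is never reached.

Answer: 5

Derivation:
Op 1: C2 read [C2 read from I: no other sharers -> C2=E (exclusive)] -> [I,I,E,I]
Op 2: C1 write [C1 write: invalidate ['C2=E'] -> C1=M] -> [I,M,I,I]
Op 3: C1 read [C1 read: already in M, no change] -> [I,M,I,I]
Op 4: C1 write [C1 write: already M (modified), no change] -> [I,M,I,I]
Op 5: C0 read [C0 read from I: others=['C1=M'] -> C0=S, others downsized to S] -> [S,S,I,I]
  -> First S state at op 5; remaining ops need not be traced.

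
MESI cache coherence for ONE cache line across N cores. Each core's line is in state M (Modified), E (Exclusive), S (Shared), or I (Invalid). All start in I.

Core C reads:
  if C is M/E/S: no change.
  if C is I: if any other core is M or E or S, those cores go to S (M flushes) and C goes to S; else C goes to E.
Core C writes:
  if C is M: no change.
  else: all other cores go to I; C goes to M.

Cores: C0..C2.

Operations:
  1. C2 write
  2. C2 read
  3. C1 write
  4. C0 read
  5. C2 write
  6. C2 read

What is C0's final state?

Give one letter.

Op 1: C2 write [C2 write: invalidate none -> C2=M] -> [I,I,M]
Op 2: C2 read [C2 read: already in M, no change] -> [I,I,M]
Op 3: C1 write [C1 write: invalidate ['C2=M'] -> C1=M] -> [I,M,I]
Op 4: C0 read [C0 read from I: others=['C1=M'] -> C0=S, others downsized to S] -> [S,S,I]
Op 5: C2 write [C2 write: invalidate ['C0=S', 'C1=S'] -> C2=M] -> [I,I,M]
Op 6: C2 read [C2 read: already in M, no change] -> [I,I,M]

Answer: I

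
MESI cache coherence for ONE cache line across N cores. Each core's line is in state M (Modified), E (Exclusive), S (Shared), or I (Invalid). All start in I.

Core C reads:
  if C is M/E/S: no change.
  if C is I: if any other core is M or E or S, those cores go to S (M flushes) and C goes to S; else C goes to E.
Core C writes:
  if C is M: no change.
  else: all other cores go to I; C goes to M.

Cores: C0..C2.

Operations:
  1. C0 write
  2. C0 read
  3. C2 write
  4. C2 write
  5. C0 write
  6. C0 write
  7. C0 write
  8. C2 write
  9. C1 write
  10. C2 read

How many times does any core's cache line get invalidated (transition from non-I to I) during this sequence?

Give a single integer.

Op 1: C0 write [C0 write: invalidate none -> C0=M] -> [M,I,I] (invalidations this op: 0; running total: 0)
Op 2: C0 read [C0 read: already in M, no change] -> [M,I,I] (invalidations this op: 0; running total: 0)
Op 3: C2 write [C2 write: invalidate ['C0=M'] -> C2=M] -> [I,I,M] (invalidations this op: 1; running total: 1)
Op 4: C2 write [C2 write: already M (modified), no change] -> [I,I,M] (invalidations this op: 0; running total: 1)
Op 5: C0 write [C0 write: invalidate ['C2=M'] -> C0=M] -> [M,I,I] (invalidations this op: 1; running total: 2)
Op 6: C0 write [C0 write: already M (modified), no change] -> [M,I,I] (invalidations this op: 0; running total: 2)
Op 7: C0 write [C0 write: already M (modified), no change] -> [M,I,I] (invalidations this op: 0; running total: 2)
Op 8: C2 write [C2 write: invalidate ['C0=M'] -> C2=M] -> [I,I,M] (invalidations this op: 1; running total: 3)
Op 9: C1 write [C1 write: invalidate ['C2=M'] -> C1=M] -> [I,M,I] (invalidations this op: 1; running total: 4)
Op 10: C2 read [C2 read from I: others=['C1=M'] -> C2=S, others downsized to S] -> [I,S,S] (invalidations this op: 0; running total: 4)

Answer: 4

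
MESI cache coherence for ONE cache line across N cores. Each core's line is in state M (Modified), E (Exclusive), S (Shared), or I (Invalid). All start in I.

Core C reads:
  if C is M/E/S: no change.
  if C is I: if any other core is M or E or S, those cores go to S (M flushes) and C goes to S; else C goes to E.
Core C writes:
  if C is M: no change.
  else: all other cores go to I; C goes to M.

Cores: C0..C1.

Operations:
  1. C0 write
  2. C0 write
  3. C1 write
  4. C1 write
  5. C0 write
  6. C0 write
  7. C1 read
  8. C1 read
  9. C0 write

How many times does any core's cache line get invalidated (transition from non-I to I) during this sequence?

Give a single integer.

Answer: 3

Derivation:
Op 1: C0 write [C0 write: invalidate none -> C0=M] -> [M,I] (invalidations this op: 0; running total: 0)
Op 2: C0 write [C0 write: already M (modified), no change] -> [M,I] (invalidations this op: 0; running total: 0)
Op 3: C1 write [C1 write: invalidate ['C0=M'] -> C1=M] -> [I,M] (invalidations this op: 1; running total: 1)
Op 4: C1 write [C1 write: already M (modified), no change] -> [I,M] (invalidations this op: 0; running total: 1)
Op 5: C0 write [C0 write: invalidate ['C1=M'] -> C0=M] -> [M,I] (invalidations this op: 1; running total: 2)
Op 6: C0 write [C0 write: already M (modified), no change] -> [M,I] (invalidations this op: 0; running total: 2)
Op 7: C1 read [C1 read from I: others=['C0=M'] -> C1=S, others downsized to S] -> [S,S] (invalidations this op: 0; running total: 2)
Op 8: C1 read [C1 read: already in S, no change] -> [S,S] (invalidations this op: 0; running total: 2)
Op 9: C0 write [C0 write: invalidate ['C1=S'] -> C0=M] -> [M,I] (invalidations this op: 1; running total: 3)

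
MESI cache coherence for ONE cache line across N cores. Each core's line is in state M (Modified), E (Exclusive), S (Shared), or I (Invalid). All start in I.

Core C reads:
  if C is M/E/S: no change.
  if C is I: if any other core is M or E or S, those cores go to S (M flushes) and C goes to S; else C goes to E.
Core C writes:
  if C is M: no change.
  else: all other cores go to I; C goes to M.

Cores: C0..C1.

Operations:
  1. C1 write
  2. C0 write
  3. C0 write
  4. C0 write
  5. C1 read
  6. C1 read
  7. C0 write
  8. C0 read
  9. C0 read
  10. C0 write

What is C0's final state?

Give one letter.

Answer: M

Derivation:
Op 1: C1 write [C1 write: invalidate none -> C1=M] -> [I,M]
Op 2: C0 write [C0 write: invalidate ['C1=M'] -> C0=M] -> [M,I]
Op 3: C0 write [C0 write: already M (modified), no change] -> [M,I]
Op 4: C0 write [C0 write: already M (modified), no change] -> [M,I]
Op 5: C1 read [C1 read from I: others=['C0=M'] -> C1=S, others downsized to S] -> [S,S]
Op 6: C1 read [C1 read: already in S, no change] -> [S,S]
Op 7: C0 write [C0 write: invalidate ['C1=S'] -> C0=M] -> [M,I]
Op 8: C0 read [C0 read: already in M, no change] -> [M,I]
Op 9: C0 read [C0 read: already in M, no change] -> [M,I]
Op 10: C0 write [C0 write: already M (modified), no change] -> [M,I]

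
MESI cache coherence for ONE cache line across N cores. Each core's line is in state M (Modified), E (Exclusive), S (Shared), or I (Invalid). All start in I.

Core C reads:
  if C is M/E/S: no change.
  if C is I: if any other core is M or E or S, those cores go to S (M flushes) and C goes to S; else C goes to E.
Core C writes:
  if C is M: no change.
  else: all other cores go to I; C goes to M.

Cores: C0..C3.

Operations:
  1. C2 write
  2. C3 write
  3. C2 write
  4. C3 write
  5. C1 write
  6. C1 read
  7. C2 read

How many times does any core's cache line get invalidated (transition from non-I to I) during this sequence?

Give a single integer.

Op 1: C2 write [C2 write: invalidate none -> C2=M] -> [I,I,M,I] (invalidations this op: 0; running total: 0)
Op 2: C3 write [C3 write: invalidate ['C2=M'] -> C3=M] -> [I,I,I,M] (invalidations this op: 1; running total: 1)
Op 3: C2 write [C2 write: invalidate ['C3=M'] -> C2=M] -> [I,I,M,I] (invalidations this op: 1; running total: 2)
Op 4: C3 write [C3 write: invalidate ['C2=M'] -> C3=M] -> [I,I,I,M] (invalidations this op: 1; running total: 3)
Op 5: C1 write [C1 write: invalidate ['C3=M'] -> C1=M] -> [I,M,I,I] (invalidations this op: 1; running total: 4)
Op 6: C1 read [C1 read: already in M, no change] -> [I,M,I,I] (invalidations this op: 0; running total: 4)
Op 7: C2 read [C2 read from I: others=['C1=M'] -> C2=S, others downsized to S] -> [I,S,S,I] (invalidations this op: 0; running total: 4)

Answer: 4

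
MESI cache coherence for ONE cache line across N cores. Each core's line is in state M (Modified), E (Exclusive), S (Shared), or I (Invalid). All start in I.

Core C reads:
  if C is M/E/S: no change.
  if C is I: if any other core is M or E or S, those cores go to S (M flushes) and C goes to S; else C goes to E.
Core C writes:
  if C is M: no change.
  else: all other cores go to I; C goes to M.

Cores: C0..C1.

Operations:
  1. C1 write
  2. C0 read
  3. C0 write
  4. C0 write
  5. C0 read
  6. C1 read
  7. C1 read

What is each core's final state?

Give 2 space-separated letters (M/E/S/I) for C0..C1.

Answer: S S

Derivation:
Op 1: C1 write [C1 write: invalidate none -> C1=M] -> [I,M]
Op 2: C0 read [C0 read from I: others=['C1=M'] -> C0=S, others downsized to S] -> [S,S]
Op 3: C0 write [C0 write: invalidate ['C1=S'] -> C0=M] -> [M,I]
Op 4: C0 write [C0 write: already M (modified), no change] -> [M,I]
Op 5: C0 read [C0 read: already in M, no change] -> [M,I]
Op 6: C1 read [C1 read from I: others=['C0=M'] -> C1=S, others downsized to S] -> [S,S]
Op 7: C1 read [C1 read: already in S, no change] -> [S,S]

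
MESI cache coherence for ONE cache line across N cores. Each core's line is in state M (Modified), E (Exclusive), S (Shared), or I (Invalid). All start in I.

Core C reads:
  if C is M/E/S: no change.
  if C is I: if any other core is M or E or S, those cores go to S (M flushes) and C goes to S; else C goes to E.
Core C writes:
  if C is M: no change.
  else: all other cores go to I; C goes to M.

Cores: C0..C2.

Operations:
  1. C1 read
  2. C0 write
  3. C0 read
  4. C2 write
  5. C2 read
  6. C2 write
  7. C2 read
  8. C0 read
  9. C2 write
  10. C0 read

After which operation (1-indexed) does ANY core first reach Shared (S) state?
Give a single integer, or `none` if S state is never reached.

Op 1: C1 read [C1 read from I: no other sharers -> C1=E (exclusive)] -> [I,E,I]
Op 2: C0 write [C0 write: invalidate ['C1=E'] -> C0=M] -> [M,I,I]
Op 3: C0 read [C0 read: already in M, no change] -> [M,I,I]
Op 4: C2 write [C2 write: invalidate ['C0=M'] -> C2=M] -> [I,I,M]
Op 5: C2 read [C2 read: already in M, no change] -> [I,I,M]
Op 6: C2 write [C2 write: already M (modified), no change] -> [I,I,M]
Op 7: C2 read [C2 read: already in M, no change] -> [I,I,M]
Op 8: C0 read [C0 read from I: others=['C2=M'] -> C0=S, others downsized to S] -> [S,I,S]
  -> First S state at op 8; remaining ops need not be traced.

Answer: 8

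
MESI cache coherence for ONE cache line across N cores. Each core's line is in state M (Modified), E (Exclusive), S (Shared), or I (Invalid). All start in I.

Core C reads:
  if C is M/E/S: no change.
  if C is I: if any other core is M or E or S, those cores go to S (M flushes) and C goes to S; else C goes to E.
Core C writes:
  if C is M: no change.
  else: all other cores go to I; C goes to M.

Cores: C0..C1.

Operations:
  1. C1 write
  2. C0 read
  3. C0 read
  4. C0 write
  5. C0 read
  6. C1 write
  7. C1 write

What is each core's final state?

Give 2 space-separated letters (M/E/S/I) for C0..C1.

Op 1: C1 write [C1 write: invalidate none -> C1=M] -> [I,M]
Op 2: C0 read [C0 read from I: others=['C1=M'] -> C0=S, others downsized to S] -> [S,S]
Op 3: C0 read [C0 read: already in S, no change] -> [S,S]
Op 4: C0 write [C0 write: invalidate ['C1=S'] -> C0=M] -> [M,I]
Op 5: C0 read [C0 read: already in M, no change] -> [M,I]
Op 6: C1 write [C1 write: invalidate ['C0=M'] -> C1=M] -> [I,M]
Op 7: C1 write [C1 write: already M (modified), no change] -> [I,M]

Answer: I M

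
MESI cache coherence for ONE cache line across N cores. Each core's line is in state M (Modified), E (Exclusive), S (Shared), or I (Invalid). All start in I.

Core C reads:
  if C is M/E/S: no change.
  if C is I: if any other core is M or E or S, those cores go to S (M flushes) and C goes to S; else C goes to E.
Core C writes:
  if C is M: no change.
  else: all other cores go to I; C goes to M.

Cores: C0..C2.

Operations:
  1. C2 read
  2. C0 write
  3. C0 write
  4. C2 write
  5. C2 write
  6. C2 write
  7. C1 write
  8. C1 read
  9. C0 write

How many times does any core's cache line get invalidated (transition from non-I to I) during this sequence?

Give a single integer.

Op 1: C2 read [C2 read from I: no other sharers -> C2=E (exclusive)] -> [I,I,E] (invalidations this op: 0; running total: 0)
Op 2: C0 write [C0 write: invalidate ['C2=E'] -> C0=M] -> [M,I,I] (invalidations this op: 1; running total: 1)
Op 3: C0 write [C0 write: already M (modified), no change] -> [M,I,I] (invalidations this op: 0; running total: 1)
Op 4: C2 write [C2 write: invalidate ['C0=M'] -> C2=M] -> [I,I,M] (invalidations this op: 1; running total: 2)
Op 5: C2 write [C2 write: already M (modified), no change] -> [I,I,M] (invalidations this op: 0; running total: 2)
Op 6: C2 write [C2 write: already M (modified), no change] -> [I,I,M] (invalidations this op: 0; running total: 2)
Op 7: C1 write [C1 write: invalidate ['C2=M'] -> C1=M] -> [I,M,I] (invalidations this op: 1; running total: 3)
Op 8: C1 read [C1 read: already in M, no change] -> [I,M,I] (invalidations this op: 0; running total: 3)
Op 9: C0 write [C0 write: invalidate ['C1=M'] -> C0=M] -> [M,I,I] (invalidations this op: 1; running total: 4)

Answer: 4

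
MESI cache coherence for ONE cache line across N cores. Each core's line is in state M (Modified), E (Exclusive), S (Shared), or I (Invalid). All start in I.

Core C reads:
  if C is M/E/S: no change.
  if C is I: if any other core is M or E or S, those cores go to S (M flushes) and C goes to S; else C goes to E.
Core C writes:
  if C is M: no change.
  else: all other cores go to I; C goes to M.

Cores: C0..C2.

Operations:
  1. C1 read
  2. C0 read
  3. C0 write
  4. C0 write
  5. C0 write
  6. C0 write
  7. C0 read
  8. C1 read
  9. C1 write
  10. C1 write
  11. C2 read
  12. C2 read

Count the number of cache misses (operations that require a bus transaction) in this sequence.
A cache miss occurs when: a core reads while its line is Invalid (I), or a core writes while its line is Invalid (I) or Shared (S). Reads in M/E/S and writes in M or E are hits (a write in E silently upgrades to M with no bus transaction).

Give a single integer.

Op 1: C1 read [C1 read from I: no other sharers -> C1=E (exclusive)] -> [I,E,I] [MISS #1: read from I]
Op 2: C0 read [C0 read from I: others=['C1=E'] -> C0=S, others downsized to S] -> [S,S,I] [MISS #2: read from I]
Op 3: C0 write [C0 write: invalidate ['C1=S'] -> C0=M] -> [M,I,I] [MISS #3: write from S]
Op 4: C0 write [C0 write: already M (modified), no change] -> [M,I,I] [hit: write from M]
Op 5: C0 write [C0 write: already M (modified), no change] -> [M,I,I] [hit: write from M]
Op 6: C0 write [C0 write: already M (modified), no change] -> [M,I,I] [hit: write from M]
Op 7: C0 read [C0 read: already in M, no change] -> [M,I,I] [hit: read from M]
Op 8: C1 read [C1 read from I: others=['C0=M'] -> C1=S, others downsized to S] -> [S,S,I] [MISS #4: read from I]
Op 9: C1 write [C1 write: invalidate ['C0=S'] -> C1=M] -> [I,M,I] [MISS #5: write from S]
Op 10: C1 write [C1 write: already M (modified), no change] -> [I,M,I] [hit: write from M]
Op 11: C2 read [C2 read from I: others=['C1=M'] -> C2=S, others downsized to S] -> [I,S,S] [MISS #6: read from I]
Op 12: C2 read [C2 read: already in S, no change] -> [I,S,S] [hit: read from S]

Answer: 6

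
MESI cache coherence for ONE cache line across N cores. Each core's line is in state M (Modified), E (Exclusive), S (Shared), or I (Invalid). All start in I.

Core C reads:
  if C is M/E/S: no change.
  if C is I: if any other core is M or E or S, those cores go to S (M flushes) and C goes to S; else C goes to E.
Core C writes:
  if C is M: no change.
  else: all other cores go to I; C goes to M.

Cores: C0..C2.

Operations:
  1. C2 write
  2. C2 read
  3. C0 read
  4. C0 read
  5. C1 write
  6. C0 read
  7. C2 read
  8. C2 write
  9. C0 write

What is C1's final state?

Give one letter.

Answer: I

Derivation:
Op 1: C2 write [C2 write: invalidate none -> C2=M] -> [I,I,M]
Op 2: C2 read [C2 read: already in M, no change] -> [I,I,M]
Op 3: C0 read [C0 read from I: others=['C2=M'] -> C0=S, others downsized to S] -> [S,I,S]
Op 4: C0 read [C0 read: already in S, no change] -> [S,I,S]
Op 5: C1 write [C1 write: invalidate ['C0=S', 'C2=S'] -> C1=M] -> [I,M,I]
Op 6: C0 read [C0 read from I: others=['C1=M'] -> C0=S, others downsized to S] -> [S,S,I]
Op 7: C2 read [C2 read from I: others=['C0=S', 'C1=S'] -> C2=S, others downsized to S] -> [S,S,S]
Op 8: C2 write [C2 write: invalidate ['C0=S', 'C1=S'] -> C2=M] -> [I,I,M]
Op 9: C0 write [C0 write: invalidate ['C2=M'] -> C0=M] -> [M,I,I]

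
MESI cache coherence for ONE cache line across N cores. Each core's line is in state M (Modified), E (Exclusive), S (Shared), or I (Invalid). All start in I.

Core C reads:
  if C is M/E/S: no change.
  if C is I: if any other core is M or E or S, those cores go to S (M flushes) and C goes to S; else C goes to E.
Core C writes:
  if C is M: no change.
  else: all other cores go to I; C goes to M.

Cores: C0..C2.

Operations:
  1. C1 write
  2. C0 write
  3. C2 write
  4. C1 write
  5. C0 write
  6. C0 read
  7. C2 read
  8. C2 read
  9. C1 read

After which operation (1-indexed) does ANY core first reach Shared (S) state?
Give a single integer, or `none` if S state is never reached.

Answer: 7

Derivation:
Op 1: C1 write [C1 write: invalidate none -> C1=M] -> [I,M,I]
Op 2: C0 write [C0 write: invalidate ['C1=M'] -> C0=M] -> [M,I,I]
Op 3: C2 write [C2 write: invalidate ['C0=M'] -> C2=M] -> [I,I,M]
Op 4: C1 write [C1 write: invalidate ['C2=M'] -> C1=M] -> [I,M,I]
Op 5: C0 write [C0 write: invalidate ['C1=M'] -> C0=M] -> [M,I,I]
Op 6: C0 read [C0 read: already in M, no change] -> [M,I,I]
Op 7: C2 read [C2 read from I: others=['C0=M'] -> C2=S, others downsized to S] -> [S,I,S]
  -> First S state at op 7; remaining ops need not be traced.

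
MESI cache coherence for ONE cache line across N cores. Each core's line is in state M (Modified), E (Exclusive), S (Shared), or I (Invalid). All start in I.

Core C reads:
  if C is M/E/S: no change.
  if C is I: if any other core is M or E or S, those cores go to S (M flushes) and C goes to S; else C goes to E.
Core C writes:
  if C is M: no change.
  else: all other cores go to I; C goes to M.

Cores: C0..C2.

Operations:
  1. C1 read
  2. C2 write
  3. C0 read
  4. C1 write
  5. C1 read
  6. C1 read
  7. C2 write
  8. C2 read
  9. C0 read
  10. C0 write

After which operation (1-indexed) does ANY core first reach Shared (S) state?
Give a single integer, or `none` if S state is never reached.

Op 1: C1 read [C1 read from I: no other sharers -> C1=E (exclusive)] -> [I,E,I]
Op 2: C2 write [C2 write: invalidate ['C1=E'] -> C2=M] -> [I,I,M]
Op 3: C0 read [C0 read from I: others=['C2=M'] -> C0=S, others downsized to S] -> [S,I,S]
  -> First S state at op 3; remaining ops need not be traced.

Answer: 3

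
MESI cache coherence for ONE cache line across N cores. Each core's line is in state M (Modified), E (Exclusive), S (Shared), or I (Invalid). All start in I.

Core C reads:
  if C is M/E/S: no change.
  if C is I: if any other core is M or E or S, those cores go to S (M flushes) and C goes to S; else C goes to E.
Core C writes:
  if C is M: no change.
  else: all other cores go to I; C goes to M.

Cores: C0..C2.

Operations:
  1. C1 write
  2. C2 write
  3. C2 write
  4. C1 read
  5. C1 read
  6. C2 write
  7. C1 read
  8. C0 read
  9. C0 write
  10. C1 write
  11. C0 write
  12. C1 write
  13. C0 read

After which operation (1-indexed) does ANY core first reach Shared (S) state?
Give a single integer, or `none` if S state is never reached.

Answer: 4

Derivation:
Op 1: C1 write [C1 write: invalidate none -> C1=M] -> [I,M,I]
Op 2: C2 write [C2 write: invalidate ['C1=M'] -> C2=M] -> [I,I,M]
Op 3: C2 write [C2 write: already M (modified), no change] -> [I,I,M]
Op 4: C1 read [C1 read from I: others=['C2=M'] -> C1=S, others downsized to S] -> [I,S,S]
  -> First S state at op 4; remaining ops need not be traced.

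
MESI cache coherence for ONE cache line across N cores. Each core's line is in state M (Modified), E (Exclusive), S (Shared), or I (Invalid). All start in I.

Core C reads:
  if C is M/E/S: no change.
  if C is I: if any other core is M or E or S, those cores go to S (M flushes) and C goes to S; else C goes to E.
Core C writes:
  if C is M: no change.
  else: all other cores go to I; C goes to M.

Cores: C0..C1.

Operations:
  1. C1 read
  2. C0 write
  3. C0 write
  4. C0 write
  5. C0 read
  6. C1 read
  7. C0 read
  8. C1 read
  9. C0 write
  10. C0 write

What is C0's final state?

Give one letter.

Answer: M

Derivation:
Op 1: C1 read [C1 read from I: no other sharers -> C1=E (exclusive)] -> [I,E]
Op 2: C0 write [C0 write: invalidate ['C1=E'] -> C0=M] -> [M,I]
Op 3: C0 write [C0 write: already M (modified), no change] -> [M,I]
Op 4: C0 write [C0 write: already M (modified), no change] -> [M,I]
Op 5: C0 read [C0 read: already in M, no change] -> [M,I]
Op 6: C1 read [C1 read from I: others=['C0=M'] -> C1=S, others downsized to S] -> [S,S]
Op 7: C0 read [C0 read: already in S, no change] -> [S,S]
Op 8: C1 read [C1 read: already in S, no change] -> [S,S]
Op 9: C0 write [C0 write: invalidate ['C1=S'] -> C0=M] -> [M,I]
Op 10: C0 write [C0 write: already M (modified), no change] -> [M,I]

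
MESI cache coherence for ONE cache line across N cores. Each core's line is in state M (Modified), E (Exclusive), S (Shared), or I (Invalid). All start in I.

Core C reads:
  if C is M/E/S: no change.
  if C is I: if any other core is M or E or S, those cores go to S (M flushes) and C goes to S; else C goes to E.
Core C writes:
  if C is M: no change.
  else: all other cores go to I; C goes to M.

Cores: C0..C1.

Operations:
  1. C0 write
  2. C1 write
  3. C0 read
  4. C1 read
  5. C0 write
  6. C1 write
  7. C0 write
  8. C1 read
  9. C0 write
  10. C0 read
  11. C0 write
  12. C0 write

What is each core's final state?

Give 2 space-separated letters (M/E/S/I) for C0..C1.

Op 1: C0 write [C0 write: invalidate none -> C0=M] -> [M,I]
Op 2: C1 write [C1 write: invalidate ['C0=M'] -> C1=M] -> [I,M]
Op 3: C0 read [C0 read from I: others=['C1=M'] -> C0=S, others downsized to S] -> [S,S]
Op 4: C1 read [C1 read: already in S, no change] -> [S,S]
Op 5: C0 write [C0 write: invalidate ['C1=S'] -> C0=M] -> [M,I]
Op 6: C1 write [C1 write: invalidate ['C0=M'] -> C1=M] -> [I,M]
Op 7: C0 write [C0 write: invalidate ['C1=M'] -> C0=M] -> [M,I]
Op 8: C1 read [C1 read from I: others=['C0=M'] -> C1=S, others downsized to S] -> [S,S]
Op 9: C0 write [C0 write: invalidate ['C1=S'] -> C0=M] -> [M,I]
Op 10: C0 read [C0 read: already in M, no change] -> [M,I]
Op 11: C0 write [C0 write: already M (modified), no change] -> [M,I]
Op 12: C0 write [C0 write: already M (modified), no change] -> [M,I]

Answer: M I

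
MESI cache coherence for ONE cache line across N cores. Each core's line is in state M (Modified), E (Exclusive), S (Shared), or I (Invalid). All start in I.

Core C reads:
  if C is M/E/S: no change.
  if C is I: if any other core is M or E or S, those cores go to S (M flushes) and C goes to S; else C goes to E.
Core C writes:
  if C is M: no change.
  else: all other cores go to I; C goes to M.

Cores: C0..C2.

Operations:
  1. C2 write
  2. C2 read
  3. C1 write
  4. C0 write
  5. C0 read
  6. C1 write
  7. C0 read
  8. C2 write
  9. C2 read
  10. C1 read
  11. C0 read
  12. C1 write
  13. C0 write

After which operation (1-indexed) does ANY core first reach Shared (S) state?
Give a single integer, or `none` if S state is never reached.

Answer: 7

Derivation:
Op 1: C2 write [C2 write: invalidate none -> C2=M] -> [I,I,M]
Op 2: C2 read [C2 read: already in M, no change] -> [I,I,M]
Op 3: C1 write [C1 write: invalidate ['C2=M'] -> C1=M] -> [I,M,I]
Op 4: C0 write [C0 write: invalidate ['C1=M'] -> C0=M] -> [M,I,I]
Op 5: C0 read [C0 read: already in M, no change] -> [M,I,I]
Op 6: C1 write [C1 write: invalidate ['C0=M'] -> C1=M] -> [I,M,I]
Op 7: C0 read [C0 read from I: others=['C1=M'] -> C0=S, others downsized to S] -> [S,S,I]
  -> First S state at op 7; remaining ops need not be traced.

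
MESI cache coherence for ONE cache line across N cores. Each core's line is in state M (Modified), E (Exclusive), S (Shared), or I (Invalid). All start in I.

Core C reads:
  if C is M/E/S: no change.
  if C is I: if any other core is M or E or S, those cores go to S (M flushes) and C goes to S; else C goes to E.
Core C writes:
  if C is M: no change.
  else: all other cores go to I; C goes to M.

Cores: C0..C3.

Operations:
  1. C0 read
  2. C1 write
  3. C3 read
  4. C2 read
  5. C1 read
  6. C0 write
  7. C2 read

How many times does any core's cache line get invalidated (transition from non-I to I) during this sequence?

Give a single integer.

Answer: 4

Derivation:
Op 1: C0 read [C0 read from I: no other sharers -> C0=E (exclusive)] -> [E,I,I,I] (invalidations this op: 0; running total: 0)
Op 2: C1 write [C1 write: invalidate ['C0=E'] -> C1=M] -> [I,M,I,I] (invalidations this op: 1; running total: 1)
Op 3: C3 read [C3 read from I: others=['C1=M'] -> C3=S, others downsized to S] -> [I,S,I,S] (invalidations this op: 0; running total: 1)
Op 4: C2 read [C2 read from I: others=['C1=S', 'C3=S'] -> C2=S, others downsized to S] -> [I,S,S,S] (invalidations this op: 0; running total: 1)
Op 5: C1 read [C1 read: already in S, no change] -> [I,S,S,S] (invalidations this op: 0; running total: 1)
Op 6: C0 write [C0 write: invalidate ['C1=S', 'C2=S', 'C3=S'] -> C0=M] -> [M,I,I,I] (invalidations this op: 3; running total: 4)
Op 7: C2 read [C2 read from I: others=['C0=M'] -> C2=S, others downsized to S] -> [S,I,S,I] (invalidations this op: 0; running total: 4)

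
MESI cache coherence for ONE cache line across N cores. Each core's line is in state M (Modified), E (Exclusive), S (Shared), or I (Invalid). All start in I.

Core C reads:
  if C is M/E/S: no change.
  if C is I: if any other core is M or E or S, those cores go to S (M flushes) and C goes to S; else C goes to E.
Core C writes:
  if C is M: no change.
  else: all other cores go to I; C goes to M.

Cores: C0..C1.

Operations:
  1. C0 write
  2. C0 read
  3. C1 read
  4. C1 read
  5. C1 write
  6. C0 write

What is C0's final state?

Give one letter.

Op 1: C0 write [C0 write: invalidate none -> C0=M] -> [M,I]
Op 2: C0 read [C0 read: already in M, no change] -> [M,I]
Op 3: C1 read [C1 read from I: others=['C0=M'] -> C1=S, others downsized to S] -> [S,S]
Op 4: C1 read [C1 read: already in S, no change] -> [S,S]
Op 5: C1 write [C1 write: invalidate ['C0=S'] -> C1=M] -> [I,M]
Op 6: C0 write [C0 write: invalidate ['C1=M'] -> C0=M] -> [M,I]

Answer: M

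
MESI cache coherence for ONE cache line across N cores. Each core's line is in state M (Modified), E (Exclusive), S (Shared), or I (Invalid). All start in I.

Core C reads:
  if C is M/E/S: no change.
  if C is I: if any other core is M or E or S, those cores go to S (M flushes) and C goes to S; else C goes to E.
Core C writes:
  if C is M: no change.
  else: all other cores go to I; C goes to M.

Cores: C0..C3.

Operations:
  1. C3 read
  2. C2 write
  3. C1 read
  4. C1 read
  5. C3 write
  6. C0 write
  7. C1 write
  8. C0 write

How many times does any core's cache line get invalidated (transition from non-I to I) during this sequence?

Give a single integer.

Op 1: C3 read [C3 read from I: no other sharers -> C3=E (exclusive)] -> [I,I,I,E] (invalidations this op: 0; running total: 0)
Op 2: C2 write [C2 write: invalidate ['C3=E'] -> C2=M] -> [I,I,M,I] (invalidations this op: 1; running total: 1)
Op 3: C1 read [C1 read from I: others=['C2=M'] -> C1=S, others downsized to S] -> [I,S,S,I] (invalidations this op: 0; running total: 1)
Op 4: C1 read [C1 read: already in S, no change] -> [I,S,S,I] (invalidations this op: 0; running total: 1)
Op 5: C3 write [C3 write: invalidate ['C1=S', 'C2=S'] -> C3=M] -> [I,I,I,M] (invalidations this op: 2; running total: 3)
Op 6: C0 write [C0 write: invalidate ['C3=M'] -> C0=M] -> [M,I,I,I] (invalidations this op: 1; running total: 4)
Op 7: C1 write [C1 write: invalidate ['C0=M'] -> C1=M] -> [I,M,I,I] (invalidations this op: 1; running total: 5)
Op 8: C0 write [C0 write: invalidate ['C1=M'] -> C0=M] -> [M,I,I,I] (invalidations this op: 1; running total: 6)

Answer: 6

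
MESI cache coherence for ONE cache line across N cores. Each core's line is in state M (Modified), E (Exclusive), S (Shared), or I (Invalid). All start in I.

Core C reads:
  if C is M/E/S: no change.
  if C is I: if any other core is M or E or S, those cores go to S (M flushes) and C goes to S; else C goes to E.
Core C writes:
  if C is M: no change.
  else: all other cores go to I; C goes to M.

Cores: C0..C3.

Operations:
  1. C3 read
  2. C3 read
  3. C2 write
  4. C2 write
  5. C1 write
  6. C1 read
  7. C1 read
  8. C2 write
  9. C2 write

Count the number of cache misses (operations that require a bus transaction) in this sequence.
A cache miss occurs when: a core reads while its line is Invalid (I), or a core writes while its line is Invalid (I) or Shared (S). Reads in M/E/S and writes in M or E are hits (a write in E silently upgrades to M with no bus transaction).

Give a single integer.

Answer: 4

Derivation:
Op 1: C3 read [C3 read from I: no other sharers -> C3=E (exclusive)] -> [I,I,I,E] [MISS #1: read from I]
Op 2: C3 read [C3 read: already in E, no change] -> [I,I,I,E] [hit: read from E]
Op 3: C2 write [C2 write: invalidate ['C3=E'] -> C2=M] -> [I,I,M,I] [MISS #2: write from I]
Op 4: C2 write [C2 write: already M (modified), no change] -> [I,I,M,I] [hit: write from M]
Op 5: C1 write [C1 write: invalidate ['C2=M'] -> C1=M] -> [I,M,I,I] [MISS #3: write from I]
Op 6: C1 read [C1 read: already in M, no change] -> [I,M,I,I] [hit: read from M]
Op 7: C1 read [C1 read: already in M, no change] -> [I,M,I,I] [hit: read from M]
Op 8: C2 write [C2 write: invalidate ['C1=M'] -> C2=M] -> [I,I,M,I] [MISS #4: write from I]
Op 9: C2 write [C2 write: already M (modified), no change] -> [I,I,M,I] [hit: write from M]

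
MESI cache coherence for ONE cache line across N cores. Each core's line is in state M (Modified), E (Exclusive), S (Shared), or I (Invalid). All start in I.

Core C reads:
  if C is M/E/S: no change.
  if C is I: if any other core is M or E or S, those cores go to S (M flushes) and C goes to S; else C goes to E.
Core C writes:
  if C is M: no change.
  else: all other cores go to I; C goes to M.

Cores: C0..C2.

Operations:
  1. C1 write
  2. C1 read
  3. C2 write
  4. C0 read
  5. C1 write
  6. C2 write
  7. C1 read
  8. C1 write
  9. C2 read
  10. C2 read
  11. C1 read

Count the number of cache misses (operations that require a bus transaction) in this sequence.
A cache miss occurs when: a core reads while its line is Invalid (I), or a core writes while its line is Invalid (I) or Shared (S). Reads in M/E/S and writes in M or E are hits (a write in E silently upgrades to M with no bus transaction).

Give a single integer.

Answer: 8

Derivation:
Op 1: C1 write [C1 write: invalidate none -> C1=M] -> [I,M,I] [MISS #1: write from I]
Op 2: C1 read [C1 read: already in M, no change] -> [I,M,I] [hit: read from M]
Op 3: C2 write [C2 write: invalidate ['C1=M'] -> C2=M] -> [I,I,M] [MISS #2: write from I]
Op 4: C0 read [C0 read from I: others=['C2=M'] -> C0=S, others downsized to S] -> [S,I,S] [MISS #3: read from I]
Op 5: C1 write [C1 write: invalidate ['C0=S', 'C2=S'] -> C1=M] -> [I,M,I] [MISS #4: write from I]
Op 6: C2 write [C2 write: invalidate ['C1=M'] -> C2=M] -> [I,I,M] [MISS #5: write from I]
Op 7: C1 read [C1 read from I: others=['C2=M'] -> C1=S, others downsized to S] -> [I,S,S] [MISS #6: read from I]
Op 8: C1 write [C1 write: invalidate ['C2=S'] -> C1=M] -> [I,M,I] [MISS #7: write from S]
Op 9: C2 read [C2 read from I: others=['C1=M'] -> C2=S, others downsized to S] -> [I,S,S] [MISS #8: read from I]
Op 10: C2 read [C2 read: already in S, no change] -> [I,S,S] [hit: read from S]
Op 11: C1 read [C1 read: already in S, no change] -> [I,S,S] [hit: read from S]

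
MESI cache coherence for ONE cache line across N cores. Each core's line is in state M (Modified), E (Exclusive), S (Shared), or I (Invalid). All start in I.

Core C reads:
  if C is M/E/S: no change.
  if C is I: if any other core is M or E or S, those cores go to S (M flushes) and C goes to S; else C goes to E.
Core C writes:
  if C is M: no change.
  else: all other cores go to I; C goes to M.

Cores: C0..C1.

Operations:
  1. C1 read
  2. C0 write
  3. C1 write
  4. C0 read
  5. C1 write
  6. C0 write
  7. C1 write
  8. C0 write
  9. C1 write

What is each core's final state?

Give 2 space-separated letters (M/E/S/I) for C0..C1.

Answer: I M

Derivation:
Op 1: C1 read [C1 read from I: no other sharers -> C1=E (exclusive)] -> [I,E]
Op 2: C0 write [C0 write: invalidate ['C1=E'] -> C0=M] -> [M,I]
Op 3: C1 write [C1 write: invalidate ['C0=M'] -> C1=M] -> [I,M]
Op 4: C0 read [C0 read from I: others=['C1=M'] -> C0=S, others downsized to S] -> [S,S]
Op 5: C1 write [C1 write: invalidate ['C0=S'] -> C1=M] -> [I,M]
Op 6: C0 write [C0 write: invalidate ['C1=M'] -> C0=M] -> [M,I]
Op 7: C1 write [C1 write: invalidate ['C0=M'] -> C1=M] -> [I,M]
Op 8: C0 write [C0 write: invalidate ['C1=M'] -> C0=M] -> [M,I]
Op 9: C1 write [C1 write: invalidate ['C0=M'] -> C1=M] -> [I,M]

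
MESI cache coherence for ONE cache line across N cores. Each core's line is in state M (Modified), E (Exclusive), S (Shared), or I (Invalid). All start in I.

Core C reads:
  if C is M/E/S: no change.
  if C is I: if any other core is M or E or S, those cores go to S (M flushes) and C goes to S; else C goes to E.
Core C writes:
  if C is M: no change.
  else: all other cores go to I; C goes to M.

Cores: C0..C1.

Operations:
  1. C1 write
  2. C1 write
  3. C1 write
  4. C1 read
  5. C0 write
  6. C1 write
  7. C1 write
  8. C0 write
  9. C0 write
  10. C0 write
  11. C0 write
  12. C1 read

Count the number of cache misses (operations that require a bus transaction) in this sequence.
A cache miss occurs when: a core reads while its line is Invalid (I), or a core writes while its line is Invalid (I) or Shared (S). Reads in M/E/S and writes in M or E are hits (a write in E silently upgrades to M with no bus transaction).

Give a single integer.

Op 1: C1 write [C1 write: invalidate none -> C1=M] -> [I,M] [MISS #1: write from I]
Op 2: C1 write [C1 write: already M (modified), no change] -> [I,M] [hit: write from M]
Op 3: C1 write [C1 write: already M (modified), no change] -> [I,M] [hit: write from M]
Op 4: C1 read [C1 read: already in M, no change] -> [I,M] [hit: read from M]
Op 5: C0 write [C0 write: invalidate ['C1=M'] -> C0=M] -> [M,I] [MISS #2: write from I]
Op 6: C1 write [C1 write: invalidate ['C0=M'] -> C1=M] -> [I,M] [MISS #3: write from I]
Op 7: C1 write [C1 write: already M (modified), no change] -> [I,M] [hit: write from M]
Op 8: C0 write [C0 write: invalidate ['C1=M'] -> C0=M] -> [M,I] [MISS #4: write from I]
Op 9: C0 write [C0 write: already M (modified), no change] -> [M,I] [hit: write from M]
Op 10: C0 write [C0 write: already M (modified), no change] -> [M,I] [hit: write from M]
Op 11: C0 write [C0 write: already M (modified), no change] -> [M,I] [hit: write from M]
Op 12: C1 read [C1 read from I: others=['C0=M'] -> C1=S, others downsized to S] -> [S,S] [MISS #5: read from I]

Answer: 5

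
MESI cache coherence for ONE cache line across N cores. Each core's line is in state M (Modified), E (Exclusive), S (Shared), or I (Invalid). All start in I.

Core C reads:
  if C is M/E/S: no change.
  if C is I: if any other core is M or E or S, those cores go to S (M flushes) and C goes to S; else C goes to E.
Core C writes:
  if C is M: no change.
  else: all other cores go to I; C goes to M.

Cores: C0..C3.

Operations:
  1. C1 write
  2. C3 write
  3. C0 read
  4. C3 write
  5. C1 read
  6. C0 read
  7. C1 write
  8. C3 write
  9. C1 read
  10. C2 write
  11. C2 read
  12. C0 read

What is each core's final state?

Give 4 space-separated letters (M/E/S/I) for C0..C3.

Op 1: C1 write [C1 write: invalidate none -> C1=M] -> [I,M,I,I]
Op 2: C3 write [C3 write: invalidate ['C1=M'] -> C3=M] -> [I,I,I,M]
Op 3: C0 read [C0 read from I: others=['C3=M'] -> C0=S, others downsized to S] -> [S,I,I,S]
Op 4: C3 write [C3 write: invalidate ['C0=S'] -> C3=M] -> [I,I,I,M]
Op 5: C1 read [C1 read from I: others=['C3=M'] -> C1=S, others downsized to S] -> [I,S,I,S]
Op 6: C0 read [C0 read from I: others=['C1=S', 'C3=S'] -> C0=S, others downsized to S] -> [S,S,I,S]
Op 7: C1 write [C1 write: invalidate ['C0=S', 'C3=S'] -> C1=M] -> [I,M,I,I]
Op 8: C3 write [C3 write: invalidate ['C1=M'] -> C3=M] -> [I,I,I,M]
Op 9: C1 read [C1 read from I: others=['C3=M'] -> C1=S, others downsized to S] -> [I,S,I,S]
Op 10: C2 write [C2 write: invalidate ['C1=S', 'C3=S'] -> C2=M] -> [I,I,M,I]
Op 11: C2 read [C2 read: already in M, no change] -> [I,I,M,I]
Op 12: C0 read [C0 read from I: others=['C2=M'] -> C0=S, others downsized to S] -> [S,I,S,I]

Answer: S I S I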